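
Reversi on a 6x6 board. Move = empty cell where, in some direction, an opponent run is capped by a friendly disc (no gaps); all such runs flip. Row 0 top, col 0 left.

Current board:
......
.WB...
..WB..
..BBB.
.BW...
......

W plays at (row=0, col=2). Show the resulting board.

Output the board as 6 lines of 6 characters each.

Place W at (0,2); scan 8 dirs for brackets.
Dir NW: edge -> no flip
Dir N: edge -> no flip
Dir NE: edge -> no flip
Dir W: first cell '.' (not opp) -> no flip
Dir E: first cell '.' (not opp) -> no flip
Dir SW: first cell 'W' (not opp) -> no flip
Dir S: opp run (1,2) capped by W -> flip
Dir SE: first cell '.' (not opp) -> no flip
All flips: (1,2)

Answer: ..W...
.WW...
..WB..
..BBB.
.BW...
......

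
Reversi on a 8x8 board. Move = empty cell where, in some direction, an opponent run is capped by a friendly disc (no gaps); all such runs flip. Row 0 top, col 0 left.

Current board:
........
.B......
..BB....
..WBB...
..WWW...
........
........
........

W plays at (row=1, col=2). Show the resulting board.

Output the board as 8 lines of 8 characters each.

Answer: ........
.BW.....
..WB....
..WBB...
..WWW...
........
........
........

Derivation:
Place W at (1,2); scan 8 dirs for brackets.
Dir NW: first cell '.' (not opp) -> no flip
Dir N: first cell '.' (not opp) -> no flip
Dir NE: first cell '.' (not opp) -> no flip
Dir W: opp run (1,1), next='.' -> no flip
Dir E: first cell '.' (not opp) -> no flip
Dir SW: first cell '.' (not opp) -> no flip
Dir S: opp run (2,2) capped by W -> flip
Dir SE: opp run (2,3) (3,4), next='.' -> no flip
All flips: (2,2)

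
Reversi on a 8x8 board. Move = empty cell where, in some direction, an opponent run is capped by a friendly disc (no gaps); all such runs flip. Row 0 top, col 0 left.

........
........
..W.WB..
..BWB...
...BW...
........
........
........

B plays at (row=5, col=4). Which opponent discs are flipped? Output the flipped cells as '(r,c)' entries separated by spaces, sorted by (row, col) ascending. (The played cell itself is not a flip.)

Answer: (4,4)

Derivation:
Dir NW: first cell 'B' (not opp) -> no flip
Dir N: opp run (4,4) capped by B -> flip
Dir NE: first cell '.' (not opp) -> no flip
Dir W: first cell '.' (not opp) -> no flip
Dir E: first cell '.' (not opp) -> no flip
Dir SW: first cell '.' (not opp) -> no flip
Dir S: first cell '.' (not opp) -> no flip
Dir SE: first cell '.' (not opp) -> no flip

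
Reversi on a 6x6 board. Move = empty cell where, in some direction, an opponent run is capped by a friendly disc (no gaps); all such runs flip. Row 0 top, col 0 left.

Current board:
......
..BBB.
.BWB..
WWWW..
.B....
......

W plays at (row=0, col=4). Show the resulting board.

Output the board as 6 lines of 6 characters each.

Place W at (0,4); scan 8 dirs for brackets.
Dir NW: edge -> no flip
Dir N: edge -> no flip
Dir NE: edge -> no flip
Dir W: first cell '.' (not opp) -> no flip
Dir E: first cell '.' (not opp) -> no flip
Dir SW: opp run (1,3) capped by W -> flip
Dir S: opp run (1,4), next='.' -> no flip
Dir SE: first cell '.' (not opp) -> no flip
All flips: (1,3)

Answer: ....W.
..BWB.
.BWB..
WWWW..
.B....
......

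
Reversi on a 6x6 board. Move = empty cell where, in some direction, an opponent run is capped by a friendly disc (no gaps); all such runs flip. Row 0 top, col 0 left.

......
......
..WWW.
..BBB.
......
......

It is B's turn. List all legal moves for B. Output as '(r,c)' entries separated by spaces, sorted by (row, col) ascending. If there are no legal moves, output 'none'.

(1,1): flips 1 -> legal
(1,2): flips 2 -> legal
(1,3): flips 1 -> legal
(1,4): flips 2 -> legal
(1,5): flips 1 -> legal
(2,1): no bracket -> illegal
(2,5): no bracket -> illegal
(3,1): no bracket -> illegal
(3,5): no bracket -> illegal

Answer: (1,1) (1,2) (1,3) (1,4) (1,5)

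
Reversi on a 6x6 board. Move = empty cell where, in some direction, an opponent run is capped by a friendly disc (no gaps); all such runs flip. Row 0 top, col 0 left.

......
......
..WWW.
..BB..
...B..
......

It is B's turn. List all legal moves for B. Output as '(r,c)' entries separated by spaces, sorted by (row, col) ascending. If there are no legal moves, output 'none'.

(1,1): flips 1 -> legal
(1,2): flips 1 -> legal
(1,3): flips 1 -> legal
(1,4): flips 1 -> legal
(1,5): flips 1 -> legal
(2,1): no bracket -> illegal
(2,5): no bracket -> illegal
(3,1): no bracket -> illegal
(3,4): no bracket -> illegal
(3,5): no bracket -> illegal

Answer: (1,1) (1,2) (1,3) (1,4) (1,5)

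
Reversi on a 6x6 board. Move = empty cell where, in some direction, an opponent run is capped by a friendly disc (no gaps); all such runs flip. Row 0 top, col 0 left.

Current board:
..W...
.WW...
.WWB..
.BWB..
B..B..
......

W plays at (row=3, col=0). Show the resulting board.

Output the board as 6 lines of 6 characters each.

Answer: ..W...
.WW...
.WWB..
WWWB..
B..B..
......

Derivation:
Place W at (3,0); scan 8 dirs for brackets.
Dir NW: edge -> no flip
Dir N: first cell '.' (not opp) -> no flip
Dir NE: first cell 'W' (not opp) -> no flip
Dir W: edge -> no flip
Dir E: opp run (3,1) capped by W -> flip
Dir SW: edge -> no flip
Dir S: opp run (4,0), next='.' -> no flip
Dir SE: first cell '.' (not opp) -> no flip
All flips: (3,1)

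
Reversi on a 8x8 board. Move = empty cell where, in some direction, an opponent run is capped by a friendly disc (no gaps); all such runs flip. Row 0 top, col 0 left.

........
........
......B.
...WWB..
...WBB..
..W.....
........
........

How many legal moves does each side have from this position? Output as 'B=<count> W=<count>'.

-- B to move --
(2,2): flips 1 -> legal
(2,3): flips 1 -> legal
(2,4): flips 1 -> legal
(2,5): no bracket -> illegal
(3,2): flips 2 -> legal
(4,1): no bracket -> illegal
(4,2): flips 1 -> legal
(5,1): no bracket -> illegal
(5,3): no bracket -> illegal
(5,4): no bracket -> illegal
(6,1): no bracket -> illegal
(6,2): no bracket -> illegal
(6,3): no bracket -> illegal
B mobility = 5
-- W to move --
(1,5): no bracket -> illegal
(1,6): no bracket -> illegal
(1,7): no bracket -> illegal
(2,4): no bracket -> illegal
(2,5): no bracket -> illegal
(2,7): no bracket -> illegal
(3,6): flips 1 -> legal
(3,7): no bracket -> illegal
(4,6): flips 2 -> legal
(5,3): no bracket -> illegal
(5,4): flips 1 -> legal
(5,5): flips 1 -> legal
(5,6): flips 1 -> legal
W mobility = 5

Answer: B=5 W=5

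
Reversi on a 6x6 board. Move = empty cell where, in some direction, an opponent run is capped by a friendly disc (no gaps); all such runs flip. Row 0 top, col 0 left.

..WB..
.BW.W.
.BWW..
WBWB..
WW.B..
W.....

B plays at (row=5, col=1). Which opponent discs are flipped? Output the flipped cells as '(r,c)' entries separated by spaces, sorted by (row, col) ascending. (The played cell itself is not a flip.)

Answer: (4,1)

Derivation:
Dir NW: opp run (4,0), next=edge -> no flip
Dir N: opp run (4,1) capped by B -> flip
Dir NE: first cell '.' (not opp) -> no flip
Dir W: opp run (5,0), next=edge -> no flip
Dir E: first cell '.' (not opp) -> no flip
Dir SW: edge -> no flip
Dir S: edge -> no flip
Dir SE: edge -> no flip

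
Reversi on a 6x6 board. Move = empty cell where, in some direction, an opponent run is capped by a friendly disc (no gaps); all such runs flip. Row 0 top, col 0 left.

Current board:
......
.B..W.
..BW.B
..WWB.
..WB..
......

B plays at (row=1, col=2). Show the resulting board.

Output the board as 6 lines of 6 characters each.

Place B at (1,2); scan 8 dirs for brackets.
Dir NW: first cell '.' (not opp) -> no flip
Dir N: first cell '.' (not opp) -> no flip
Dir NE: first cell '.' (not opp) -> no flip
Dir W: first cell 'B' (not opp) -> no flip
Dir E: first cell '.' (not opp) -> no flip
Dir SW: first cell '.' (not opp) -> no flip
Dir S: first cell 'B' (not opp) -> no flip
Dir SE: opp run (2,3) capped by B -> flip
All flips: (2,3)

Answer: ......
.BB.W.
..BB.B
..WWB.
..WB..
......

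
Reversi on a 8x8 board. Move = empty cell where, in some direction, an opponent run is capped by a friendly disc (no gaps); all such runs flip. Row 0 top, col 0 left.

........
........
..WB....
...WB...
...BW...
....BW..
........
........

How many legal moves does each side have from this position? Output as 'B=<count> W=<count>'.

-- B to move --
(1,1): no bracket -> illegal
(1,2): no bracket -> illegal
(1,3): no bracket -> illegal
(2,1): flips 1 -> legal
(2,4): no bracket -> illegal
(3,1): no bracket -> illegal
(3,2): flips 1 -> legal
(3,5): no bracket -> illegal
(4,2): no bracket -> illegal
(4,5): flips 1 -> legal
(4,6): no bracket -> illegal
(5,3): no bracket -> illegal
(5,6): flips 1 -> legal
(6,4): no bracket -> illegal
(6,5): no bracket -> illegal
(6,6): no bracket -> illegal
B mobility = 4
-- W to move --
(1,2): no bracket -> illegal
(1,3): flips 1 -> legal
(1,4): no bracket -> illegal
(2,4): flips 2 -> legal
(2,5): no bracket -> illegal
(3,2): no bracket -> illegal
(3,5): flips 1 -> legal
(4,2): flips 1 -> legal
(4,5): no bracket -> illegal
(5,2): no bracket -> illegal
(5,3): flips 2 -> legal
(6,3): no bracket -> illegal
(6,4): flips 1 -> legal
(6,5): no bracket -> illegal
W mobility = 6

Answer: B=4 W=6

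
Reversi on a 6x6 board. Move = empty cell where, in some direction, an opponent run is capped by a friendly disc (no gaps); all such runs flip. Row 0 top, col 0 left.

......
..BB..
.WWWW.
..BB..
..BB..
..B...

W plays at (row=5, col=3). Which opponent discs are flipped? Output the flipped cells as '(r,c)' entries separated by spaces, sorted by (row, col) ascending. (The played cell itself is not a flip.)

Dir NW: opp run (4,2), next='.' -> no flip
Dir N: opp run (4,3) (3,3) capped by W -> flip
Dir NE: first cell '.' (not opp) -> no flip
Dir W: opp run (5,2), next='.' -> no flip
Dir E: first cell '.' (not opp) -> no flip
Dir SW: edge -> no flip
Dir S: edge -> no flip
Dir SE: edge -> no flip

Answer: (3,3) (4,3)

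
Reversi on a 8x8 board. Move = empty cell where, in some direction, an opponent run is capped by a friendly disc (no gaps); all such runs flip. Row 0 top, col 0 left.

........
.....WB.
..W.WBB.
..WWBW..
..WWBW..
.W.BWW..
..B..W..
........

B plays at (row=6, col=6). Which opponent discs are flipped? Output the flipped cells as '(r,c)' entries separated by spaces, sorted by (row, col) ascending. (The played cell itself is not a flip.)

Answer: (5,5)

Derivation:
Dir NW: opp run (5,5) capped by B -> flip
Dir N: first cell '.' (not opp) -> no flip
Dir NE: first cell '.' (not opp) -> no flip
Dir W: opp run (6,5), next='.' -> no flip
Dir E: first cell '.' (not opp) -> no flip
Dir SW: first cell '.' (not opp) -> no flip
Dir S: first cell '.' (not opp) -> no flip
Dir SE: first cell '.' (not opp) -> no flip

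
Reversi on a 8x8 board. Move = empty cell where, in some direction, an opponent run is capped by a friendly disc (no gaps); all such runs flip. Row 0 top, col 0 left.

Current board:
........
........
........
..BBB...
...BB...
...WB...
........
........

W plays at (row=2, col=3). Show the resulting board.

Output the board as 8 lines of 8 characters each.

Place W at (2,3); scan 8 dirs for brackets.
Dir NW: first cell '.' (not opp) -> no flip
Dir N: first cell '.' (not opp) -> no flip
Dir NE: first cell '.' (not opp) -> no flip
Dir W: first cell '.' (not opp) -> no flip
Dir E: first cell '.' (not opp) -> no flip
Dir SW: opp run (3,2), next='.' -> no flip
Dir S: opp run (3,3) (4,3) capped by W -> flip
Dir SE: opp run (3,4), next='.' -> no flip
All flips: (3,3) (4,3)

Answer: ........
........
...W....
..BWB...
...WB...
...WB...
........
........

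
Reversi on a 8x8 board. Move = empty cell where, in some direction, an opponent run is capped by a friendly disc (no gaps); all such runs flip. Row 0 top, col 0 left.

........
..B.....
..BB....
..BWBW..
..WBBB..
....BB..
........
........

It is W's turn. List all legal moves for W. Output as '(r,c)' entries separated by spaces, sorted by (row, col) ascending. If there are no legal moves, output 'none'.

(0,1): no bracket -> illegal
(0,2): flips 3 -> legal
(0,3): no bracket -> illegal
(1,1): flips 1 -> legal
(1,3): flips 1 -> legal
(1,4): no bracket -> illegal
(2,1): no bracket -> illegal
(2,4): no bracket -> illegal
(2,5): no bracket -> illegal
(3,1): flips 1 -> legal
(3,6): no bracket -> illegal
(4,1): no bracket -> illegal
(4,6): flips 3 -> legal
(5,2): no bracket -> illegal
(5,3): flips 2 -> legal
(5,6): no bracket -> illegal
(6,3): no bracket -> illegal
(6,4): no bracket -> illegal
(6,5): flips 2 -> legal
(6,6): flips 2 -> legal

Answer: (0,2) (1,1) (1,3) (3,1) (4,6) (5,3) (6,5) (6,6)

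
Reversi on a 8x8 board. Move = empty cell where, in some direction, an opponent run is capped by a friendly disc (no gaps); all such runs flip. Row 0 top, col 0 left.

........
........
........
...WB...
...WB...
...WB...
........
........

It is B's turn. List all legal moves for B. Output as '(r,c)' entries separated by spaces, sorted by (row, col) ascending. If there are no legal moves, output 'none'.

(2,2): flips 1 -> legal
(2,3): no bracket -> illegal
(2,4): no bracket -> illegal
(3,2): flips 2 -> legal
(4,2): flips 1 -> legal
(5,2): flips 2 -> legal
(6,2): flips 1 -> legal
(6,3): no bracket -> illegal
(6,4): no bracket -> illegal

Answer: (2,2) (3,2) (4,2) (5,2) (6,2)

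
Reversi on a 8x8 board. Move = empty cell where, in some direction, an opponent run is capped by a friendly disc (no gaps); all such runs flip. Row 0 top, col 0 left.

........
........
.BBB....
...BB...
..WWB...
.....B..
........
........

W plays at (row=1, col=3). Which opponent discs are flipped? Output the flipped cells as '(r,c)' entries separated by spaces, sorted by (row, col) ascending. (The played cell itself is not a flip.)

Answer: (2,3) (3,3)

Derivation:
Dir NW: first cell '.' (not opp) -> no flip
Dir N: first cell '.' (not opp) -> no flip
Dir NE: first cell '.' (not opp) -> no flip
Dir W: first cell '.' (not opp) -> no flip
Dir E: first cell '.' (not opp) -> no flip
Dir SW: opp run (2,2), next='.' -> no flip
Dir S: opp run (2,3) (3,3) capped by W -> flip
Dir SE: first cell '.' (not opp) -> no flip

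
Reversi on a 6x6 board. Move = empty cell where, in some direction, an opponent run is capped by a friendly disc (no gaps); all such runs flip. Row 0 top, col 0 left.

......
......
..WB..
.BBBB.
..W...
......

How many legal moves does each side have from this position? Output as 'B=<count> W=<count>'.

-- B to move --
(1,1): flips 1 -> legal
(1,2): flips 1 -> legal
(1,3): flips 1 -> legal
(2,1): flips 1 -> legal
(4,1): no bracket -> illegal
(4,3): no bracket -> illegal
(5,1): flips 1 -> legal
(5,2): flips 1 -> legal
(5,3): flips 1 -> legal
B mobility = 7
-- W to move --
(1,2): no bracket -> illegal
(1,3): no bracket -> illegal
(1,4): no bracket -> illegal
(2,0): flips 1 -> legal
(2,1): no bracket -> illegal
(2,4): flips 2 -> legal
(2,5): no bracket -> illegal
(3,0): no bracket -> illegal
(3,5): no bracket -> illegal
(4,0): flips 1 -> legal
(4,1): no bracket -> illegal
(4,3): no bracket -> illegal
(4,4): flips 1 -> legal
(4,5): no bracket -> illegal
W mobility = 4

Answer: B=7 W=4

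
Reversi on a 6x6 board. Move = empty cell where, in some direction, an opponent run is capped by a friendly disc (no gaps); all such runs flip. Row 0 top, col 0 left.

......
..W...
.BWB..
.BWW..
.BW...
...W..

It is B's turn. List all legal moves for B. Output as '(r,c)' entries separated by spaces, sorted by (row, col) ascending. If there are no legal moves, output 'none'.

(0,1): flips 1 -> legal
(0,2): no bracket -> illegal
(0,3): flips 1 -> legal
(1,1): no bracket -> illegal
(1,3): flips 1 -> legal
(2,4): no bracket -> illegal
(3,4): flips 2 -> legal
(4,3): flips 3 -> legal
(4,4): no bracket -> illegal
(5,1): no bracket -> illegal
(5,2): no bracket -> illegal
(5,4): no bracket -> illegal

Answer: (0,1) (0,3) (1,3) (3,4) (4,3)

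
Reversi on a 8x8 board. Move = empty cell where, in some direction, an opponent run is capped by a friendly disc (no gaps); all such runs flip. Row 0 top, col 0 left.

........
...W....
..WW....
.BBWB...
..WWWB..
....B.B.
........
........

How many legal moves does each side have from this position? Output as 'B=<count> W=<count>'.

Answer: B=6 W=12

Derivation:
-- B to move --
(0,2): no bracket -> illegal
(0,3): no bracket -> illegal
(0,4): flips 2 -> legal
(1,1): no bracket -> illegal
(1,2): flips 2 -> legal
(1,4): flips 1 -> legal
(2,1): no bracket -> illegal
(2,4): no bracket -> illegal
(3,5): no bracket -> illegal
(4,1): flips 3 -> legal
(5,1): no bracket -> illegal
(5,2): flips 2 -> legal
(5,3): flips 1 -> legal
(5,5): no bracket -> illegal
B mobility = 6
-- W to move --
(2,0): flips 1 -> legal
(2,1): flips 1 -> legal
(2,4): flips 1 -> legal
(2,5): flips 1 -> legal
(3,0): flips 2 -> legal
(3,5): flips 1 -> legal
(3,6): no bracket -> illegal
(4,0): flips 1 -> legal
(4,1): flips 1 -> legal
(4,6): flips 1 -> legal
(4,7): no bracket -> illegal
(5,3): no bracket -> illegal
(5,5): no bracket -> illegal
(5,7): no bracket -> illegal
(6,3): no bracket -> illegal
(6,4): flips 1 -> legal
(6,5): flips 1 -> legal
(6,6): no bracket -> illegal
(6,7): flips 3 -> legal
W mobility = 12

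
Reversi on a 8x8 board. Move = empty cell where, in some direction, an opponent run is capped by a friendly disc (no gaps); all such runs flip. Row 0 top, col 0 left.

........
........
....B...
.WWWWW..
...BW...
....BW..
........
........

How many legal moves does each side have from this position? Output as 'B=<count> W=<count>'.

-- B to move --
(2,0): no bracket -> illegal
(2,1): flips 1 -> legal
(2,2): no bracket -> illegal
(2,3): flips 1 -> legal
(2,5): flips 1 -> legal
(2,6): no bracket -> illegal
(3,0): no bracket -> illegal
(3,6): no bracket -> illegal
(4,0): no bracket -> illegal
(4,1): no bracket -> illegal
(4,2): flips 1 -> legal
(4,5): flips 1 -> legal
(4,6): flips 1 -> legal
(5,3): no bracket -> illegal
(5,6): flips 1 -> legal
(6,4): no bracket -> illegal
(6,5): no bracket -> illegal
(6,6): no bracket -> illegal
B mobility = 7
-- W to move --
(1,3): flips 1 -> legal
(1,4): flips 1 -> legal
(1,5): flips 1 -> legal
(2,3): no bracket -> illegal
(2,5): no bracket -> illegal
(4,2): flips 1 -> legal
(4,5): no bracket -> illegal
(5,2): flips 1 -> legal
(5,3): flips 2 -> legal
(6,3): no bracket -> illegal
(6,4): flips 1 -> legal
(6,5): flips 2 -> legal
W mobility = 8

Answer: B=7 W=8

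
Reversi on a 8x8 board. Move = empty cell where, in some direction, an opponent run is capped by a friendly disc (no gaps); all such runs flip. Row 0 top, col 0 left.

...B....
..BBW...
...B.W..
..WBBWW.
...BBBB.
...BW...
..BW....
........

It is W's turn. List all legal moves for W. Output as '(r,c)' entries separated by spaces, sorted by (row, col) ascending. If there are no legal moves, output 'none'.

(0,1): no bracket -> illegal
(0,2): no bracket -> illegal
(0,4): no bracket -> illegal
(1,1): flips 2 -> legal
(2,1): no bracket -> illegal
(2,2): no bracket -> illegal
(2,4): flips 2 -> legal
(3,7): no bracket -> illegal
(4,2): no bracket -> illegal
(4,7): no bracket -> illegal
(5,1): no bracket -> illegal
(5,2): flips 3 -> legal
(5,5): flips 1 -> legal
(5,6): flips 1 -> legal
(5,7): flips 1 -> legal
(6,1): flips 1 -> legal
(6,4): no bracket -> illegal
(7,1): flips 3 -> legal
(7,2): no bracket -> illegal
(7,3): no bracket -> illegal

Answer: (1,1) (2,4) (5,2) (5,5) (5,6) (5,7) (6,1) (7,1)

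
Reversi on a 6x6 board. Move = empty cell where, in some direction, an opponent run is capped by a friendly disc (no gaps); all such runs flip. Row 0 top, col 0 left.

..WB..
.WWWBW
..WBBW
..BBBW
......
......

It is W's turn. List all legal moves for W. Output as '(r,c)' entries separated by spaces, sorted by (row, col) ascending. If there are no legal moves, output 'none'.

Answer: (0,4) (3,1) (4,2) (4,3) (4,4) (4,5)

Derivation:
(0,4): flips 1 -> legal
(0,5): no bracket -> illegal
(2,1): no bracket -> illegal
(3,1): flips 3 -> legal
(4,1): no bracket -> illegal
(4,2): flips 3 -> legal
(4,3): flips 3 -> legal
(4,4): flips 1 -> legal
(4,5): flips 2 -> legal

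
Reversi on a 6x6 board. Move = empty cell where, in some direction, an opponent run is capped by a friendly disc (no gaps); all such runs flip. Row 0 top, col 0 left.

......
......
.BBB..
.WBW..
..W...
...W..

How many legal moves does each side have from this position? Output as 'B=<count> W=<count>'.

-- B to move --
(2,0): no bracket -> illegal
(2,4): no bracket -> illegal
(3,0): flips 1 -> legal
(3,4): flips 1 -> legal
(4,0): flips 1 -> legal
(4,1): flips 1 -> legal
(4,3): flips 1 -> legal
(4,4): flips 1 -> legal
(5,1): no bracket -> illegal
(5,2): flips 1 -> legal
(5,4): no bracket -> illegal
B mobility = 7
-- W to move --
(1,0): no bracket -> illegal
(1,1): flips 2 -> legal
(1,2): flips 2 -> legal
(1,3): flips 2 -> legal
(1,4): no bracket -> illegal
(2,0): no bracket -> illegal
(2,4): no bracket -> illegal
(3,0): no bracket -> illegal
(3,4): no bracket -> illegal
(4,1): no bracket -> illegal
(4,3): no bracket -> illegal
W mobility = 3

Answer: B=7 W=3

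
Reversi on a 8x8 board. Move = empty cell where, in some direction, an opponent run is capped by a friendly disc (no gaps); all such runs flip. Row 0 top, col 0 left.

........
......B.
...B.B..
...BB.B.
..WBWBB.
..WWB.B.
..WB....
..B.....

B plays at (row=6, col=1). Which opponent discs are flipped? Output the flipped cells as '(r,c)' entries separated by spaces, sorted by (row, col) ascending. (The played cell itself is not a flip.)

Answer: (5,2) (6,2)

Derivation:
Dir NW: first cell '.' (not opp) -> no flip
Dir N: first cell '.' (not opp) -> no flip
Dir NE: opp run (5,2) capped by B -> flip
Dir W: first cell '.' (not opp) -> no flip
Dir E: opp run (6,2) capped by B -> flip
Dir SW: first cell '.' (not opp) -> no flip
Dir S: first cell '.' (not opp) -> no flip
Dir SE: first cell 'B' (not opp) -> no flip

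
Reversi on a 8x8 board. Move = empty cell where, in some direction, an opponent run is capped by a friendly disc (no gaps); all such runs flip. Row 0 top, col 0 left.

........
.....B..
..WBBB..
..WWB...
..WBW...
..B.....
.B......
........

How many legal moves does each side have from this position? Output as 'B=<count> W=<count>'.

Answer: B=7 W=8

Derivation:
-- B to move --
(1,1): no bracket -> illegal
(1,2): flips 3 -> legal
(1,3): no bracket -> illegal
(2,1): flips 2 -> legal
(3,1): flips 2 -> legal
(3,5): no bracket -> illegal
(4,1): flips 2 -> legal
(4,5): flips 1 -> legal
(5,1): flips 2 -> legal
(5,3): no bracket -> illegal
(5,4): flips 1 -> legal
(5,5): no bracket -> illegal
B mobility = 7
-- W to move --
(0,4): no bracket -> illegal
(0,5): no bracket -> illegal
(0,6): flips 2 -> legal
(1,2): no bracket -> illegal
(1,3): flips 1 -> legal
(1,4): flips 3 -> legal
(1,6): no bracket -> illegal
(2,6): flips 3 -> legal
(3,5): flips 1 -> legal
(3,6): no bracket -> illegal
(4,1): no bracket -> illegal
(4,5): no bracket -> illegal
(5,0): no bracket -> illegal
(5,1): no bracket -> illegal
(5,3): flips 1 -> legal
(5,4): flips 1 -> legal
(6,0): no bracket -> illegal
(6,2): flips 1 -> legal
(6,3): no bracket -> illegal
(7,0): no bracket -> illegal
(7,1): no bracket -> illegal
(7,2): no bracket -> illegal
W mobility = 8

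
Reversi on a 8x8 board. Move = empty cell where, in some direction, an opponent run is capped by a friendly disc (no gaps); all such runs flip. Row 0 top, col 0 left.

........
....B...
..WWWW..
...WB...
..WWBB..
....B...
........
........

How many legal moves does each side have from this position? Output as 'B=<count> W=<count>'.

-- B to move --
(1,1): flips 2 -> legal
(1,2): flips 1 -> legal
(1,3): no bracket -> illegal
(1,5): no bracket -> illegal
(1,6): flips 1 -> legal
(2,1): no bracket -> illegal
(2,6): no bracket -> illegal
(3,1): no bracket -> illegal
(3,2): flips 3 -> legal
(3,5): no bracket -> illegal
(3,6): flips 1 -> legal
(4,1): flips 2 -> legal
(5,1): no bracket -> illegal
(5,2): flips 1 -> legal
(5,3): no bracket -> illegal
B mobility = 7
-- W to move --
(0,3): flips 1 -> legal
(0,4): flips 1 -> legal
(0,5): flips 1 -> legal
(1,3): no bracket -> illegal
(1,5): no bracket -> illegal
(3,5): flips 1 -> legal
(3,6): no bracket -> illegal
(4,6): flips 2 -> legal
(5,3): no bracket -> illegal
(5,5): flips 1 -> legal
(5,6): flips 2 -> legal
(6,3): no bracket -> illegal
(6,4): flips 3 -> legal
(6,5): flips 1 -> legal
W mobility = 9

Answer: B=7 W=9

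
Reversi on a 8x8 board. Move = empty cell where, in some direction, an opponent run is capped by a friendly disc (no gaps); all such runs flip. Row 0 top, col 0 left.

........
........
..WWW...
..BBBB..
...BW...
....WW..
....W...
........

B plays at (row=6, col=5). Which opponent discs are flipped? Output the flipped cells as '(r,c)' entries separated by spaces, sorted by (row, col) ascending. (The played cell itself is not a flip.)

Dir NW: opp run (5,4) capped by B -> flip
Dir N: opp run (5,5), next='.' -> no flip
Dir NE: first cell '.' (not opp) -> no flip
Dir W: opp run (6,4), next='.' -> no flip
Dir E: first cell '.' (not opp) -> no flip
Dir SW: first cell '.' (not opp) -> no flip
Dir S: first cell '.' (not opp) -> no flip
Dir SE: first cell '.' (not opp) -> no flip

Answer: (5,4)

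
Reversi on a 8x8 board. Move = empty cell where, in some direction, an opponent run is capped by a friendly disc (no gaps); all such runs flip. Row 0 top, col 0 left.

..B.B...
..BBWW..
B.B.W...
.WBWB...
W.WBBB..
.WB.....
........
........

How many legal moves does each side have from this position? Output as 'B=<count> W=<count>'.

Answer: B=8 W=7

Derivation:
-- B to move --
(0,3): no bracket -> illegal
(0,5): no bracket -> illegal
(0,6): no bracket -> illegal
(1,6): flips 2 -> legal
(2,1): no bracket -> illegal
(2,3): flips 1 -> legal
(2,5): no bracket -> illegal
(2,6): flips 1 -> legal
(3,0): flips 1 -> legal
(3,5): flips 1 -> legal
(4,1): flips 1 -> legal
(5,0): flips 1 -> legal
(5,3): flips 2 -> legal
(6,0): no bracket -> illegal
(6,1): no bracket -> illegal
(6,2): no bracket -> illegal
B mobility = 8
-- W to move --
(0,1): no bracket -> illegal
(0,3): no bracket -> illegal
(0,5): no bracket -> illegal
(1,0): no bracket -> illegal
(1,1): flips 3 -> legal
(2,1): no bracket -> illegal
(2,3): no bracket -> illegal
(2,5): no bracket -> illegal
(3,0): no bracket -> illegal
(3,5): flips 1 -> legal
(3,6): no bracket -> illegal
(4,1): no bracket -> illegal
(4,6): flips 3 -> legal
(5,3): flips 2 -> legal
(5,4): flips 2 -> legal
(5,5): flips 1 -> legal
(5,6): no bracket -> illegal
(6,1): no bracket -> illegal
(6,2): flips 1 -> legal
(6,3): no bracket -> illegal
W mobility = 7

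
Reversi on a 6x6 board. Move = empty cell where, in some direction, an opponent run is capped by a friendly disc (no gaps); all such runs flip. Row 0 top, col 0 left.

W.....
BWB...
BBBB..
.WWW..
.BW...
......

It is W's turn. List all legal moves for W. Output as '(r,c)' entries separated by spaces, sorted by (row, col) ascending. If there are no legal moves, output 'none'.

Answer: (0,2) (1,3) (1,4) (3,0) (4,0) (5,0) (5,1)

Derivation:
(0,1): no bracket -> illegal
(0,2): flips 2 -> legal
(0,3): no bracket -> illegal
(1,3): flips 3 -> legal
(1,4): flips 1 -> legal
(2,4): no bracket -> illegal
(3,0): flips 2 -> legal
(3,4): no bracket -> illegal
(4,0): flips 1 -> legal
(5,0): flips 1 -> legal
(5,1): flips 1 -> legal
(5,2): no bracket -> illegal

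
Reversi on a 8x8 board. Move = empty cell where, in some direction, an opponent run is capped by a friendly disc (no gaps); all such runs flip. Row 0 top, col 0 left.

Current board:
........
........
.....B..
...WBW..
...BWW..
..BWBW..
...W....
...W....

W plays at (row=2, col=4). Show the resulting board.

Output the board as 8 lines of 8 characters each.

Answer: ........
........
....WB..
...WWW..
...BWW..
..BWBW..
...W....
...W....

Derivation:
Place W at (2,4); scan 8 dirs for brackets.
Dir NW: first cell '.' (not opp) -> no flip
Dir N: first cell '.' (not opp) -> no flip
Dir NE: first cell '.' (not opp) -> no flip
Dir W: first cell '.' (not opp) -> no flip
Dir E: opp run (2,5), next='.' -> no flip
Dir SW: first cell 'W' (not opp) -> no flip
Dir S: opp run (3,4) capped by W -> flip
Dir SE: first cell 'W' (not opp) -> no flip
All flips: (3,4)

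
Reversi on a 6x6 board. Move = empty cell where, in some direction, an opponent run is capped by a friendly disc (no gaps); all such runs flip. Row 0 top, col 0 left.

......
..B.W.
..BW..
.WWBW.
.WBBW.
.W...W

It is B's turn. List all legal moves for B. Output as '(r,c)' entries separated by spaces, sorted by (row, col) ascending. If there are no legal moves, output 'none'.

(0,3): no bracket -> illegal
(0,4): no bracket -> illegal
(0,5): no bracket -> illegal
(1,3): flips 1 -> legal
(1,5): no bracket -> illegal
(2,0): flips 1 -> legal
(2,1): flips 1 -> legal
(2,4): flips 1 -> legal
(2,5): flips 1 -> legal
(3,0): flips 2 -> legal
(3,5): flips 1 -> legal
(4,0): flips 2 -> legal
(4,5): flips 3 -> legal
(5,0): no bracket -> illegal
(5,2): no bracket -> illegal
(5,3): no bracket -> illegal
(5,4): no bracket -> illegal

Answer: (1,3) (2,0) (2,1) (2,4) (2,5) (3,0) (3,5) (4,0) (4,5)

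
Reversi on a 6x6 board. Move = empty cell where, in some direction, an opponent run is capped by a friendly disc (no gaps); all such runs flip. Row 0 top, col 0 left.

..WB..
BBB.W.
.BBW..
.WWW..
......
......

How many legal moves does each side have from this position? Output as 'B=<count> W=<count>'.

-- B to move --
(0,1): flips 1 -> legal
(0,4): no bracket -> illegal
(0,5): no bracket -> illegal
(1,3): no bracket -> illegal
(1,5): no bracket -> illegal
(2,0): no bracket -> illegal
(2,4): flips 1 -> legal
(2,5): flips 1 -> legal
(3,0): no bracket -> illegal
(3,4): flips 1 -> legal
(4,0): flips 1 -> legal
(4,1): flips 1 -> legal
(4,2): flips 1 -> legal
(4,3): flips 1 -> legal
(4,4): flips 1 -> legal
B mobility = 9
-- W to move --
(0,0): flips 2 -> legal
(0,1): flips 3 -> legal
(0,4): flips 1 -> legal
(1,3): flips 1 -> legal
(2,0): flips 3 -> legal
(3,0): no bracket -> illegal
W mobility = 5

Answer: B=9 W=5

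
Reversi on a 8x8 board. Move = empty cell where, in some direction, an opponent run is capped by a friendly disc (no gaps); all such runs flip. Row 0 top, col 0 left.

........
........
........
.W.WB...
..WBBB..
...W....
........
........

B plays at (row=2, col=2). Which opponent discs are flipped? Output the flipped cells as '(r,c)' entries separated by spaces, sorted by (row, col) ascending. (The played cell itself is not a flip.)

Dir NW: first cell '.' (not opp) -> no flip
Dir N: first cell '.' (not opp) -> no flip
Dir NE: first cell '.' (not opp) -> no flip
Dir W: first cell '.' (not opp) -> no flip
Dir E: first cell '.' (not opp) -> no flip
Dir SW: opp run (3,1), next='.' -> no flip
Dir S: first cell '.' (not opp) -> no flip
Dir SE: opp run (3,3) capped by B -> flip

Answer: (3,3)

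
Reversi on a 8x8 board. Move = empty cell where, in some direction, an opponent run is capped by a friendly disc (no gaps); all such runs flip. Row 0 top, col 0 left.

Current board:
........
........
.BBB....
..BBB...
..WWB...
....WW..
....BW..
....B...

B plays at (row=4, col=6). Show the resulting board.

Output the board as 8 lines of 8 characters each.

Place B at (4,6); scan 8 dirs for brackets.
Dir NW: first cell '.' (not opp) -> no flip
Dir N: first cell '.' (not opp) -> no flip
Dir NE: first cell '.' (not opp) -> no flip
Dir W: first cell '.' (not opp) -> no flip
Dir E: first cell '.' (not opp) -> no flip
Dir SW: opp run (5,5) capped by B -> flip
Dir S: first cell '.' (not opp) -> no flip
Dir SE: first cell '.' (not opp) -> no flip
All flips: (5,5)

Answer: ........
........
.BBB....
..BBB...
..WWB.B.
....WB..
....BW..
....B...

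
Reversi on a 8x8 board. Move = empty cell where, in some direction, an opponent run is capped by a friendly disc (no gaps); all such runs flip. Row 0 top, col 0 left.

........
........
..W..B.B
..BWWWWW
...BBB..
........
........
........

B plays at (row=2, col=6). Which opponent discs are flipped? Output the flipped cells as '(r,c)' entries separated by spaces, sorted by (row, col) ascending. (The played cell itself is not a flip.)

Answer: (3,5)

Derivation:
Dir NW: first cell '.' (not opp) -> no flip
Dir N: first cell '.' (not opp) -> no flip
Dir NE: first cell '.' (not opp) -> no flip
Dir W: first cell 'B' (not opp) -> no flip
Dir E: first cell 'B' (not opp) -> no flip
Dir SW: opp run (3,5) capped by B -> flip
Dir S: opp run (3,6), next='.' -> no flip
Dir SE: opp run (3,7), next=edge -> no flip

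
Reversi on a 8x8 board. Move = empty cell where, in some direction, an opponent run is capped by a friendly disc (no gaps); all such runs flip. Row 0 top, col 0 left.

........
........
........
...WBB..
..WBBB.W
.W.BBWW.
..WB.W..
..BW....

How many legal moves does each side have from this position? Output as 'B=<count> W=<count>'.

Answer: B=14 W=9

Derivation:
-- B to move --
(2,2): flips 1 -> legal
(2,3): flips 1 -> legal
(2,4): no bracket -> illegal
(3,1): flips 1 -> legal
(3,2): flips 1 -> legal
(3,6): no bracket -> illegal
(3,7): no bracket -> illegal
(4,0): no bracket -> illegal
(4,1): flips 1 -> legal
(4,6): no bracket -> illegal
(5,0): no bracket -> illegal
(5,2): flips 1 -> legal
(5,7): flips 2 -> legal
(6,0): no bracket -> illegal
(6,1): flips 1 -> legal
(6,4): no bracket -> illegal
(6,6): flips 1 -> legal
(6,7): flips 1 -> legal
(7,1): flips 1 -> legal
(7,4): flips 1 -> legal
(7,5): flips 2 -> legal
(7,6): flips 1 -> legal
B mobility = 14
-- W to move --
(2,3): flips 2 -> legal
(2,4): no bracket -> illegal
(2,5): flips 2 -> legal
(2,6): flips 3 -> legal
(3,2): flips 2 -> legal
(3,6): flips 2 -> legal
(4,6): flips 3 -> legal
(5,2): flips 2 -> legal
(6,1): no bracket -> illegal
(6,4): flips 2 -> legal
(7,1): flips 1 -> legal
(7,4): no bracket -> illegal
W mobility = 9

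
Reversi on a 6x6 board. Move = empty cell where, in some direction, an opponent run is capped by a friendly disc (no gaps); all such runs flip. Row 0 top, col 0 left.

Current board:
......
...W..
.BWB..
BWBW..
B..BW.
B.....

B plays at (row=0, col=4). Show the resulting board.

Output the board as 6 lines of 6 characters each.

Place B at (0,4); scan 8 dirs for brackets.
Dir NW: edge -> no flip
Dir N: edge -> no flip
Dir NE: edge -> no flip
Dir W: first cell '.' (not opp) -> no flip
Dir E: first cell '.' (not opp) -> no flip
Dir SW: opp run (1,3) (2,2) (3,1) capped by B -> flip
Dir S: first cell '.' (not opp) -> no flip
Dir SE: first cell '.' (not opp) -> no flip
All flips: (1,3) (2,2) (3,1)

Answer: ....B.
...B..
.BBB..
BBBW..
B..BW.
B.....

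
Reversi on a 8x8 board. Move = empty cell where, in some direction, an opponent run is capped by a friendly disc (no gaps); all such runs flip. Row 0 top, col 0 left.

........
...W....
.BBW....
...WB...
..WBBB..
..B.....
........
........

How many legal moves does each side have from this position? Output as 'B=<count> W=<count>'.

-- B to move --
(0,2): no bracket -> illegal
(0,3): flips 3 -> legal
(0,4): flips 1 -> legal
(1,2): flips 1 -> legal
(1,4): no bracket -> illegal
(2,4): flips 1 -> legal
(3,1): no bracket -> illegal
(3,2): flips 2 -> legal
(4,1): flips 1 -> legal
(5,1): no bracket -> illegal
(5,3): no bracket -> illegal
B mobility = 6
-- W to move --
(1,0): no bracket -> illegal
(1,1): flips 1 -> legal
(1,2): no bracket -> illegal
(2,0): flips 2 -> legal
(2,4): no bracket -> illegal
(2,5): no bracket -> illegal
(3,0): no bracket -> illegal
(3,1): flips 1 -> legal
(3,2): no bracket -> illegal
(3,5): flips 1 -> legal
(3,6): no bracket -> illegal
(4,1): no bracket -> illegal
(4,6): flips 3 -> legal
(5,1): no bracket -> illegal
(5,3): flips 1 -> legal
(5,4): no bracket -> illegal
(5,5): flips 1 -> legal
(5,6): flips 2 -> legal
(6,1): no bracket -> illegal
(6,2): flips 1 -> legal
(6,3): no bracket -> illegal
W mobility = 9

Answer: B=6 W=9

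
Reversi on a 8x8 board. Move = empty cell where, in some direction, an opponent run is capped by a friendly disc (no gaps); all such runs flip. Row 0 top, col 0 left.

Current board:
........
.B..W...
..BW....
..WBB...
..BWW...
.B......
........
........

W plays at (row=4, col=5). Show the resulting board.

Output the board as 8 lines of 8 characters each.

Answer: ........
.B..W...
..BW....
..WBW...
..BWWW..
.B......
........
........

Derivation:
Place W at (4,5); scan 8 dirs for brackets.
Dir NW: opp run (3,4) capped by W -> flip
Dir N: first cell '.' (not opp) -> no flip
Dir NE: first cell '.' (not opp) -> no flip
Dir W: first cell 'W' (not opp) -> no flip
Dir E: first cell '.' (not opp) -> no flip
Dir SW: first cell '.' (not opp) -> no flip
Dir S: first cell '.' (not opp) -> no flip
Dir SE: first cell '.' (not opp) -> no flip
All flips: (3,4)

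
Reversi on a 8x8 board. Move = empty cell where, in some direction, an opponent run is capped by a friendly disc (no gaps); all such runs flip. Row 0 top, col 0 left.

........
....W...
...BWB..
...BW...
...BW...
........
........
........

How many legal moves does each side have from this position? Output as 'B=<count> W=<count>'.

Answer: B=6 W=8

Derivation:
-- B to move --
(0,3): flips 1 -> legal
(0,4): no bracket -> illegal
(0,5): flips 1 -> legal
(1,3): no bracket -> illegal
(1,5): flips 1 -> legal
(3,5): flips 1 -> legal
(4,5): flips 2 -> legal
(5,3): no bracket -> illegal
(5,4): no bracket -> illegal
(5,5): flips 1 -> legal
B mobility = 6
-- W to move --
(1,2): flips 1 -> legal
(1,3): no bracket -> illegal
(1,5): no bracket -> illegal
(1,6): flips 1 -> legal
(2,2): flips 2 -> legal
(2,6): flips 1 -> legal
(3,2): flips 2 -> legal
(3,5): no bracket -> illegal
(3,6): flips 1 -> legal
(4,2): flips 2 -> legal
(5,2): flips 1 -> legal
(5,3): no bracket -> illegal
(5,4): no bracket -> illegal
W mobility = 8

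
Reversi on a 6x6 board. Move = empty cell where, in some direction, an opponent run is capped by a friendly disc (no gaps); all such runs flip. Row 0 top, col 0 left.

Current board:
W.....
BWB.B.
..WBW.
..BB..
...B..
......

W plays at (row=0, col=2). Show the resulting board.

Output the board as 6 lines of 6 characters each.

Place W at (0,2); scan 8 dirs for brackets.
Dir NW: edge -> no flip
Dir N: edge -> no flip
Dir NE: edge -> no flip
Dir W: first cell '.' (not opp) -> no flip
Dir E: first cell '.' (not opp) -> no flip
Dir SW: first cell 'W' (not opp) -> no flip
Dir S: opp run (1,2) capped by W -> flip
Dir SE: first cell '.' (not opp) -> no flip
All flips: (1,2)

Answer: W.W...
BWW.B.
..WBW.
..BB..
...B..
......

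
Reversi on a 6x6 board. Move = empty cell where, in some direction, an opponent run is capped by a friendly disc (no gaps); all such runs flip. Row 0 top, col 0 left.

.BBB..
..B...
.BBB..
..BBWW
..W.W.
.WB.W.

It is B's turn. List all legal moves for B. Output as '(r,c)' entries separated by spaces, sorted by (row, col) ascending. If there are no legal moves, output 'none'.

(2,4): no bracket -> illegal
(2,5): no bracket -> illegal
(3,1): no bracket -> illegal
(4,0): no bracket -> illegal
(4,1): no bracket -> illegal
(4,3): no bracket -> illegal
(4,5): flips 1 -> legal
(5,0): flips 1 -> legal
(5,3): no bracket -> illegal
(5,5): flips 1 -> legal

Answer: (4,5) (5,0) (5,5)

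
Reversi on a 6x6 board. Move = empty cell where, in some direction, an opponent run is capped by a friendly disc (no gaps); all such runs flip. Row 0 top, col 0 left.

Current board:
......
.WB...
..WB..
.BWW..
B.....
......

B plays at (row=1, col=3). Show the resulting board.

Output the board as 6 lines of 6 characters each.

Place B at (1,3); scan 8 dirs for brackets.
Dir NW: first cell '.' (not opp) -> no flip
Dir N: first cell '.' (not opp) -> no flip
Dir NE: first cell '.' (not opp) -> no flip
Dir W: first cell 'B' (not opp) -> no flip
Dir E: first cell '.' (not opp) -> no flip
Dir SW: opp run (2,2) capped by B -> flip
Dir S: first cell 'B' (not opp) -> no flip
Dir SE: first cell '.' (not opp) -> no flip
All flips: (2,2)

Answer: ......
.WBB..
..BB..
.BWW..
B.....
......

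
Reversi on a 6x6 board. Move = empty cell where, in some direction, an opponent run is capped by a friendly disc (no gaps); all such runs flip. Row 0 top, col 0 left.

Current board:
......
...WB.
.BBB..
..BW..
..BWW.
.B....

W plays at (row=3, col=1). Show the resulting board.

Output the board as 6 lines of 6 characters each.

Place W at (3,1); scan 8 dirs for brackets.
Dir NW: first cell '.' (not opp) -> no flip
Dir N: opp run (2,1), next='.' -> no flip
Dir NE: opp run (2,2) capped by W -> flip
Dir W: first cell '.' (not opp) -> no flip
Dir E: opp run (3,2) capped by W -> flip
Dir SW: first cell '.' (not opp) -> no flip
Dir S: first cell '.' (not opp) -> no flip
Dir SE: opp run (4,2), next='.' -> no flip
All flips: (2,2) (3,2)

Answer: ......
...WB.
.BWB..
.WWW..
..BWW.
.B....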